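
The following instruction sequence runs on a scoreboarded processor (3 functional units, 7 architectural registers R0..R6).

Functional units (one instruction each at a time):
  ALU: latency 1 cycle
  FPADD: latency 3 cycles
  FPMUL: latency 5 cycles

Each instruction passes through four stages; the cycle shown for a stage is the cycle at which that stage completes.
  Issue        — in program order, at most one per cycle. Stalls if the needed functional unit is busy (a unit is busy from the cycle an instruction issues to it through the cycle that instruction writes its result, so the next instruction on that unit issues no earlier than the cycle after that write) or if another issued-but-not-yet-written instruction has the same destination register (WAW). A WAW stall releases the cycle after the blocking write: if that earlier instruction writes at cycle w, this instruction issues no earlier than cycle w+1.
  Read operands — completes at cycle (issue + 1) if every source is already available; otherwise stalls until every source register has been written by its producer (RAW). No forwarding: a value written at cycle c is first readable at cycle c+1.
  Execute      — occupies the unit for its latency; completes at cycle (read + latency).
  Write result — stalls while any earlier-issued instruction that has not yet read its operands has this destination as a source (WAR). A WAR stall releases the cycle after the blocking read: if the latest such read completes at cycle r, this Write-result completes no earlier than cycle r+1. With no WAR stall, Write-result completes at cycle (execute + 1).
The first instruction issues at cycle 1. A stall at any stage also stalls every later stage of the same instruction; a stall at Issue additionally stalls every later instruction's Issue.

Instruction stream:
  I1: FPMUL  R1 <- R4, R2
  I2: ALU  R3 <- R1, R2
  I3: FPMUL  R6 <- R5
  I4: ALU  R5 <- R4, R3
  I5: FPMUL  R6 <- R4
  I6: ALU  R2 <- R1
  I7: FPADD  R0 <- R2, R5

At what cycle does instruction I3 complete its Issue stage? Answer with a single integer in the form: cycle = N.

I1: IS=1 RO=2 EX=7 WR=8
I2: IS=2 RO=9 EX=10 WR=11  [RAW R1: wait I1 write@8]
I3: IS=9 RO=10 EX=15 WR=16  [struct: FPMUL busy until I1 writes@8]
I4: IS=12 RO=13 EX=14 WR=15  [struct: ALU busy until I2 writes@11]
I5: IS=17 RO=18 EX=23 WR=24  [struct: FPMUL busy until I3 writes@16]
I6: IS=18 RO=19 EX=20 WR=21
I7: IS=19 RO=22 EX=25 WR=26  [RAW R2: wait I6 write@21]

cycle = 9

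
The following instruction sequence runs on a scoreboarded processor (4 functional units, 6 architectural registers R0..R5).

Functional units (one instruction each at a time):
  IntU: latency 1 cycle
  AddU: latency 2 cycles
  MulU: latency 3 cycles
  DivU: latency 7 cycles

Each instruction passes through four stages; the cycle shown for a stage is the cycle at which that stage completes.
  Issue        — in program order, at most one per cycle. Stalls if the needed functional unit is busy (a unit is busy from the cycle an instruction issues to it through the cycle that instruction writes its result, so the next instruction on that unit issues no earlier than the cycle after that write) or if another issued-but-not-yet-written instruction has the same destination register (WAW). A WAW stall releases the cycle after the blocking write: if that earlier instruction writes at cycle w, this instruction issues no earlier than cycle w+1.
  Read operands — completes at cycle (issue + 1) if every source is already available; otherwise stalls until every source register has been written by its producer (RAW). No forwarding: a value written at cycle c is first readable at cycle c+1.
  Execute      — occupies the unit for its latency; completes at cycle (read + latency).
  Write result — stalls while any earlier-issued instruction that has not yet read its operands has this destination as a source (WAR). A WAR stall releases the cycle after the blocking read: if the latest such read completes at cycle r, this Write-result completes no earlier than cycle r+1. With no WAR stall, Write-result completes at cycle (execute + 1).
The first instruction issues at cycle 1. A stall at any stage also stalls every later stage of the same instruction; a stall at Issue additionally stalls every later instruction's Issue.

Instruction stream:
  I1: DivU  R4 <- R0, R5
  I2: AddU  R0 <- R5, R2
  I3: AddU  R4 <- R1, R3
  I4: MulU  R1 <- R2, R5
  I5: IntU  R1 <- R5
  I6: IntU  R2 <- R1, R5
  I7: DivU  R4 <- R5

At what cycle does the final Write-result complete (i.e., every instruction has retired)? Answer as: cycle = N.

[I1] 1/2/9/10
[I2] 2/3/5/6
[I3] 11/12/14/15  (WAW R4: wait I1 write@10)
[I4] 12/13/16/17
[I5] 18/19/20/21  (WAW R1: wait I4 write@17)
[I6] 22/23/24/25  (struct: IntU busy until I5 writes@21)
[I7] 23/24/31/32

cycle = 32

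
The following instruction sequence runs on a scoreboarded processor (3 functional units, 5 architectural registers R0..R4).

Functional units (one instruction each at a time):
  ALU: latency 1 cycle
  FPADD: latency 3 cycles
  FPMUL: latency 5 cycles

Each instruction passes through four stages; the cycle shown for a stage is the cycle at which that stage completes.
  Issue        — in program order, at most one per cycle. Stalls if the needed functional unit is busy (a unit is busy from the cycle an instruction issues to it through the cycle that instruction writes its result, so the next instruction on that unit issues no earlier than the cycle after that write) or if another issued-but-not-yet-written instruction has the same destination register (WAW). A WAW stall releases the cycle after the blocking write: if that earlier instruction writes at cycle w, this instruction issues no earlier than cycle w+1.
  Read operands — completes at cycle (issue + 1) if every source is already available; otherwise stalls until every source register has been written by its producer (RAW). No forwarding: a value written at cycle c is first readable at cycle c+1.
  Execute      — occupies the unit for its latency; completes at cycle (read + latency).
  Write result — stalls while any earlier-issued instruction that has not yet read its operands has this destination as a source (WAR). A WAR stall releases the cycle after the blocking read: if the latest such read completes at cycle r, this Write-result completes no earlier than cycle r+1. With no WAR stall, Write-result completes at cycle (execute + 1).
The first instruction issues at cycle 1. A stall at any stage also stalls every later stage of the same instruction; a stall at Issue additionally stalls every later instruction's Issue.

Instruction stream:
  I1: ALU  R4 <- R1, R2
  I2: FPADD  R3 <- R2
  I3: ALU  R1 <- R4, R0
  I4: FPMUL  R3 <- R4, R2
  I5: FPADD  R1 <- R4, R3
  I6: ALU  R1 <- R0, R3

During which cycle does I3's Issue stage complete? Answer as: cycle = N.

cycle = 5

1) issue 1, read 2, done 3, write 4
2) issue 2, read 3, done 6, write 7
3) issue 5, read 6, done 7, write 8  <struct: ALU busy until I1 writes@4>
4) issue 8, read 9, done 14, write 15  <WAW R3: wait I2 write@7>
5) issue 9, read 16, done 19, write 20  <RAW R3: wait I4 write@15>
6) issue 21, read 22, done 23, write 24  <WAW R1: wait I5 write@20>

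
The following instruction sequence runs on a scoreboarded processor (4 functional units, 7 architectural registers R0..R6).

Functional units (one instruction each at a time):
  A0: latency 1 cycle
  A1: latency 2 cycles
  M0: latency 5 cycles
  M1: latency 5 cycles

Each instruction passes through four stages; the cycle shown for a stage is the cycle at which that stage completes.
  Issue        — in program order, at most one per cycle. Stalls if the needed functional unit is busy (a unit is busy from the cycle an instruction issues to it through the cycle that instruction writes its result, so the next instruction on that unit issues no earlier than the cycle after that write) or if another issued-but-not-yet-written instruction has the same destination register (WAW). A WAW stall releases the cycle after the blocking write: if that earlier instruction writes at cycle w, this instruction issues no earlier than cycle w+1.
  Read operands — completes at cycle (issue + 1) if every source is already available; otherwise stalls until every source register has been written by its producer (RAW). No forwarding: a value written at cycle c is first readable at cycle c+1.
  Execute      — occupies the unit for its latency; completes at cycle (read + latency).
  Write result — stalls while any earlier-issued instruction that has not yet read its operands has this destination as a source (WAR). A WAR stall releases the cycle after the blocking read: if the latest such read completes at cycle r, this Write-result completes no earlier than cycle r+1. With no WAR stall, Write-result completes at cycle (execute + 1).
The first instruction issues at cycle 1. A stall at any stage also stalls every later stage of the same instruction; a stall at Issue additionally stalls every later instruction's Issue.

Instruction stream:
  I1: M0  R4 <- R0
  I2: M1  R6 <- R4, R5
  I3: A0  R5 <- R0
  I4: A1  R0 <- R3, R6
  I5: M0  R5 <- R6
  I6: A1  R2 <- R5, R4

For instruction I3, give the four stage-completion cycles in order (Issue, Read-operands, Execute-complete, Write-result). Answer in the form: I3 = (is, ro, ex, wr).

I3 = (3, 4, 5, 10)

t=1  issue I1 (M0)
t=2  I1 read-ops, issue I2 (M1)
t=3  issue I3 (A0)
t=4  I3 read-ops, issue I4 (A1)
t=5  I3 finished on A0
t=7  I1 finished on M0
t=8  I1→R4
t=9  I2 read-ops
t=10  I3→R5
t=11  issue I5 (M0)
t=14  I2 finished on M1
t=15  I2→R6
t=16  I4 read-ops, I5 read-ops
t=18  I4 finished on A1
t=19  I4→R0
t=20  issue I6 (A1)
t=21  I5 finished on M0
t=22  I5→R5
t=23  I6 read-ops
t=25  I6 finished on A1
t=26  I6→R2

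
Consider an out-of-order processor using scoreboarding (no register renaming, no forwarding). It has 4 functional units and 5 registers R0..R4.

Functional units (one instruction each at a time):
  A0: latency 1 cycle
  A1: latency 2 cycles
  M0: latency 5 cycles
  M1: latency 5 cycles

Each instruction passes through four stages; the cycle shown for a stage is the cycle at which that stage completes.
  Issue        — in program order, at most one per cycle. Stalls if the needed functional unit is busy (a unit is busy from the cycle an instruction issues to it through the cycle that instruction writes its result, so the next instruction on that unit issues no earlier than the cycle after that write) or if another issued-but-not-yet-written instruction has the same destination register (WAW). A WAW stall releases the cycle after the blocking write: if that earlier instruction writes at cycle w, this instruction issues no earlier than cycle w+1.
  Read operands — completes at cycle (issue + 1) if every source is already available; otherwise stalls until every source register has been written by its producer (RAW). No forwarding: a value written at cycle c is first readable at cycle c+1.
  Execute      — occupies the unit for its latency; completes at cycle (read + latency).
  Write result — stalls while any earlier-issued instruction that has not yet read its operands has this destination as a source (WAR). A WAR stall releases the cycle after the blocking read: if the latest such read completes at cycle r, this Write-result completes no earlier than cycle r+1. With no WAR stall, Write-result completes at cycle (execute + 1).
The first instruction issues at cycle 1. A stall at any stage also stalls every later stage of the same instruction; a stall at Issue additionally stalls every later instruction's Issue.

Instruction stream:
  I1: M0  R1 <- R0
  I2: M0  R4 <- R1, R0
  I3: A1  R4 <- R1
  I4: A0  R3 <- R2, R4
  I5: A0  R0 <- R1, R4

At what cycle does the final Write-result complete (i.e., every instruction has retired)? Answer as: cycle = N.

I1 -> (1, 2, 7, 8)
I2 -> (9, 10, 15, 16)  // struct: M0 busy until I1 writes@8
I3 -> (17, 18, 20, 21)  // WAW R4: wait I2 write@16
I4 -> (18, 22, 23, 24)  // RAW R4: wait I3 write@21
I5 -> (25, 26, 27, 28)  // struct: A0 busy until I4 writes@24

cycle = 28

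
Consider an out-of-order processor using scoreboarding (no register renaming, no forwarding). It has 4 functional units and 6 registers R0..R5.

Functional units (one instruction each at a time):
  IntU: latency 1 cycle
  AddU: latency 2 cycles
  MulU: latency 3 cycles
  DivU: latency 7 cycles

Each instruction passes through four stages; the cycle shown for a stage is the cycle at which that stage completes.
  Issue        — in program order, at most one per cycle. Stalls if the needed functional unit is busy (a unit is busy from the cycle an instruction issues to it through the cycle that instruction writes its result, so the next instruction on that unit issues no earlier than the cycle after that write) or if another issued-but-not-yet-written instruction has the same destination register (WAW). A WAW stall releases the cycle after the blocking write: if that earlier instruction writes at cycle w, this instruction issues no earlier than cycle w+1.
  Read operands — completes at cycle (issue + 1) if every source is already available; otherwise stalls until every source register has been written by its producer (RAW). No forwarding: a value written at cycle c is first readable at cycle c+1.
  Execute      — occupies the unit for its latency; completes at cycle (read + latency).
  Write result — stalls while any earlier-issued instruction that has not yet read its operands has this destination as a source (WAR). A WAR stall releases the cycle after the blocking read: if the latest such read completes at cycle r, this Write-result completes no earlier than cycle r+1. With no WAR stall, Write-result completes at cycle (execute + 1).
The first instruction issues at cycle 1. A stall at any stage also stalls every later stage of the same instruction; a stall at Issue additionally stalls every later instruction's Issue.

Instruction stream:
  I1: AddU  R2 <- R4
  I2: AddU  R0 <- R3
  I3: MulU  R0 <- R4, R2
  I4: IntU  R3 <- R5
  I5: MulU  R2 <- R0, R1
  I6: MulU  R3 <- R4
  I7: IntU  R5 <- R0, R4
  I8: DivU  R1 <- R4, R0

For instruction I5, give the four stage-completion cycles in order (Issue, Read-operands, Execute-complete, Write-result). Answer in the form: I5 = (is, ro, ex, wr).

[1] I1 issues→AddU
[2] I1 reads
[4] I1 exec-done
[5] I1 writes R2
[6] I2 issues→AddU
[7] I2 reads
[9] I2 exec-done
[10] I2 writes R0
[11] I3 issues→MulU
[12] I3 reads | I4 issues→IntU
[13] I4 reads
[14] I4 exec-done
[15] I3 exec-done | I4 writes R3
[16] I3 writes R0
[17] I5 issues→MulU
[18] I5 reads
[21] I5 exec-done
[22] I5 writes R2
[23] I6 issues→MulU
[24] I6 reads | I7 issues→IntU
[25] I7 reads | I8 issues→DivU
[26] I7 exec-done | I8 reads
[27] I6 exec-done | I7 writes R5
[28] I6 writes R3
[33] I8 exec-done
[34] I8 writes R1

I5 = (17, 18, 21, 22)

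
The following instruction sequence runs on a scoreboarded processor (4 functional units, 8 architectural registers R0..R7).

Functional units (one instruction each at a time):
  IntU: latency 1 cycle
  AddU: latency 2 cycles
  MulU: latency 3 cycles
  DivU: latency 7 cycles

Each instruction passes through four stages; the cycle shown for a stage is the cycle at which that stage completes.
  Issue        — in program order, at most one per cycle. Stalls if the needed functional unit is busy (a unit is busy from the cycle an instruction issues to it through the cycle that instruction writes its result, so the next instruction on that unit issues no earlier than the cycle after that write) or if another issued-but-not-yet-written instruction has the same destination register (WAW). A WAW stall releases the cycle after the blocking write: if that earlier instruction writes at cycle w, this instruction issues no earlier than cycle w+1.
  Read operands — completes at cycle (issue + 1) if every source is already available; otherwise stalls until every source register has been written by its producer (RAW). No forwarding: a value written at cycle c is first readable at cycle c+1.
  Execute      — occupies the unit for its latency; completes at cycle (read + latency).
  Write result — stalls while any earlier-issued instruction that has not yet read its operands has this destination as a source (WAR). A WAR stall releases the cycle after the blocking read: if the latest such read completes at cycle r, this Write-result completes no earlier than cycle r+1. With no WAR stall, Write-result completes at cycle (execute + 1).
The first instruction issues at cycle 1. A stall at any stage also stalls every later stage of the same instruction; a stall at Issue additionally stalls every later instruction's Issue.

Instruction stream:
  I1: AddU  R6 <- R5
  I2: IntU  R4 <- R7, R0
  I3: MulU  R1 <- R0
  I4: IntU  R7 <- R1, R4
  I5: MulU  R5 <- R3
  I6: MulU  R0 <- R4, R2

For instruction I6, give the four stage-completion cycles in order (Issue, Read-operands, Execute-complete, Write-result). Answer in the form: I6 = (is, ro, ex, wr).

t=1  I1 dispatched to AddU
t=2  I1 operands ready · I2 dispatched to IntU
t=3  I2 operands ready · I3 dispatched to MulU
t=4  I1 complete · I2 complete · I3 operands ready
t=5  R6←I1 · R4←I2
t=6  I4 dispatched to IntU
t=7  I3 complete
t=8  R1←I3
t=9  I4 operands ready · I5 dispatched to MulU
t=10  I4 complete · I5 operands ready
t=11  R7←I4
t=13  I5 complete
t=14  R5←I5
t=15  I6 dispatched to MulU
t=16  I6 operands ready
t=19  I6 complete
t=20  R0←I6

I6 = (15, 16, 19, 20)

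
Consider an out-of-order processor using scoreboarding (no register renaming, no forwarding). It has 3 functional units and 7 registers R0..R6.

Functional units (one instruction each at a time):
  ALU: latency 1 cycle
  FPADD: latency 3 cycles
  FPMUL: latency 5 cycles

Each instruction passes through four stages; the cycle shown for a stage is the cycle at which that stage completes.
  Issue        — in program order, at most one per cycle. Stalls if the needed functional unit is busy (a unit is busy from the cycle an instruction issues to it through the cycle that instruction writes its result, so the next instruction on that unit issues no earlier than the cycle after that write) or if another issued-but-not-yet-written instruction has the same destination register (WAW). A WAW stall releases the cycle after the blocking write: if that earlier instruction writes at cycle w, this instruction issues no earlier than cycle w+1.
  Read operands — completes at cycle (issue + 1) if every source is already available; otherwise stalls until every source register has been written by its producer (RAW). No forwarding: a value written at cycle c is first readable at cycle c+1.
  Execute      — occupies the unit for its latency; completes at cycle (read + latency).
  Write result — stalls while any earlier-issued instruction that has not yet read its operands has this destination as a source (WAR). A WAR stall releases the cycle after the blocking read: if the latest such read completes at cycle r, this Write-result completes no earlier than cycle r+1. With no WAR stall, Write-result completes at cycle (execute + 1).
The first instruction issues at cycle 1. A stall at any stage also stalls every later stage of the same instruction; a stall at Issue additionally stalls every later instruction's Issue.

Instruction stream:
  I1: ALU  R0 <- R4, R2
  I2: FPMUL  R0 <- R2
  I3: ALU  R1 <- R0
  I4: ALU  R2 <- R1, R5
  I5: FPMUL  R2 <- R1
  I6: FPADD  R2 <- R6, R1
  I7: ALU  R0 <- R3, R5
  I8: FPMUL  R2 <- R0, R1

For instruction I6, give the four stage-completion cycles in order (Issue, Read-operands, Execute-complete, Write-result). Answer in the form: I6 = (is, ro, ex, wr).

1) issue 1, read 2, done 3, write 4
2) issue 5, read 6, done 11, write 12  <WAW R0: wait I1 write@4>
3) issue 6, read 13, done 14, write 15  <RAW R0: wait I2 write@12>
4) issue 16, read 17, done 18, write 19  <struct: ALU busy until I3 writes@15>
5) issue 20, read 21, done 26, write 27  <WAW R2: wait I4 write@19>
6) issue 28, read 29, done 32, write 33  <WAW R2: wait I5 write@27>
7) issue 29, read 30, done 31, write 32
8) issue 34, read 35, done 40, write 41  <WAW R2: wait I6 write@33>

I6 = (28, 29, 32, 33)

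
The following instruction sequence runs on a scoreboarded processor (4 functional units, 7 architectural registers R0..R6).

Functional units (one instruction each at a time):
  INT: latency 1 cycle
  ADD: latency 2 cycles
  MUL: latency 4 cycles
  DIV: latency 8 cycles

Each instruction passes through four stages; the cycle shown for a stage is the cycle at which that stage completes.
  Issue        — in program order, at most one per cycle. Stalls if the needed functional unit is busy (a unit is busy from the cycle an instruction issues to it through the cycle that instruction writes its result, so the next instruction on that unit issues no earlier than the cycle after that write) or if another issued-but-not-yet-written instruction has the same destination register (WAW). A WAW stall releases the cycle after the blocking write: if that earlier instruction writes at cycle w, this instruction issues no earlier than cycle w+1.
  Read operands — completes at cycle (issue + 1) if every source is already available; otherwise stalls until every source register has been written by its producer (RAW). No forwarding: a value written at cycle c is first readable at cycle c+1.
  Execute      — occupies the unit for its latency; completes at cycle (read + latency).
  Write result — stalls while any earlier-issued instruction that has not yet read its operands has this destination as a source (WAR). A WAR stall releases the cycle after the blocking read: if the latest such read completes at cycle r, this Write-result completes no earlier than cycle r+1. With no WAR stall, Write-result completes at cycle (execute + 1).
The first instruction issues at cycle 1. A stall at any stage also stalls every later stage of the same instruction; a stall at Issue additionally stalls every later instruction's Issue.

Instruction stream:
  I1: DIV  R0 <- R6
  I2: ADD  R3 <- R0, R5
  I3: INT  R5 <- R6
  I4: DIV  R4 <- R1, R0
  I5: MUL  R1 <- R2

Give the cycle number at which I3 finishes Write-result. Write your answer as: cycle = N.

cycle 1: issue I1 (DIV)
cycle 2: I1 read-ops | issue I2 (ADD)
cycle 3: issue I3 (INT)
cycle 4: I3 read-ops
cycle 5: I3 finished on INT
cycle 10: I1 finished on DIV
cycle 11: I1→R0
cycle 12: I2 read-ops | issue I4 (DIV)
cycle 13: I3→R5 | I4 read-ops | issue I5 (MUL)
cycle 14: I2 finished on ADD | I5 read-ops
cycle 15: I2→R3
cycle 18: I5 finished on MUL
cycle 19: I5→R1
cycle 21: I4 finished on DIV
cycle 22: I4→R4

cycle = 13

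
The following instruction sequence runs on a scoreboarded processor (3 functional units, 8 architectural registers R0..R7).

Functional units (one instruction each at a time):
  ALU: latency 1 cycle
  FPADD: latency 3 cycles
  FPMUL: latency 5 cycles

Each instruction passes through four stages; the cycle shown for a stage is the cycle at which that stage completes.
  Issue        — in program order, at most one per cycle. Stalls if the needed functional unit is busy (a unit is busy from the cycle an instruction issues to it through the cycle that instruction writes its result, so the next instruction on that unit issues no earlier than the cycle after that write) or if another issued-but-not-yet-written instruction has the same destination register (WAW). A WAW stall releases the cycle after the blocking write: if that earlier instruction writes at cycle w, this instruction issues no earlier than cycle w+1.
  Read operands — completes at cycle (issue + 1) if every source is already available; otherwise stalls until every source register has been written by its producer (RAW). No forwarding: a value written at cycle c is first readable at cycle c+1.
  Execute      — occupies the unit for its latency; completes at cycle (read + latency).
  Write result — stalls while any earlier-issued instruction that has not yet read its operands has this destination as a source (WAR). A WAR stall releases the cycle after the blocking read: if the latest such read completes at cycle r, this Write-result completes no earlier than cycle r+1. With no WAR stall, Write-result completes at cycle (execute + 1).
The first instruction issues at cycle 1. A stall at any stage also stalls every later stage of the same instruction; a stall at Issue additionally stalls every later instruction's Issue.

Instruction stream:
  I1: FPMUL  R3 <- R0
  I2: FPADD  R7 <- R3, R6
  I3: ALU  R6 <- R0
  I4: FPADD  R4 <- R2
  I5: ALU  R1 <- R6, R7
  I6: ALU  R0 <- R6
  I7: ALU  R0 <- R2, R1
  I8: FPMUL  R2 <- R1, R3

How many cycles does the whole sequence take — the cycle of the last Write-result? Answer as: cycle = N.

cycle = 31

I1  is:1  ro:2  ex:7  wr:8
I2  is:2  ro:9  ex:12  wr:13  — RAW R3: wait I1 write@8
I3  is:3  ro:4  ex:5  wr:10  — WAR R6: wait I2 read@9
I4  is:14  ro:15  ex:18  wr:19  — struct: FPADD busy until I2 writes@13
I5  is:15  ro:16  ex:17  wr:18
I6  is:19  ro:20  ex:21  wr:22  — struct: ALU busy until I5 writes@18
I7  is:23  ro:24  ex:25  wr:26  — struct: ALU busy until I6 writes@22
I8  is:24  ro:25  ex:30  wr:31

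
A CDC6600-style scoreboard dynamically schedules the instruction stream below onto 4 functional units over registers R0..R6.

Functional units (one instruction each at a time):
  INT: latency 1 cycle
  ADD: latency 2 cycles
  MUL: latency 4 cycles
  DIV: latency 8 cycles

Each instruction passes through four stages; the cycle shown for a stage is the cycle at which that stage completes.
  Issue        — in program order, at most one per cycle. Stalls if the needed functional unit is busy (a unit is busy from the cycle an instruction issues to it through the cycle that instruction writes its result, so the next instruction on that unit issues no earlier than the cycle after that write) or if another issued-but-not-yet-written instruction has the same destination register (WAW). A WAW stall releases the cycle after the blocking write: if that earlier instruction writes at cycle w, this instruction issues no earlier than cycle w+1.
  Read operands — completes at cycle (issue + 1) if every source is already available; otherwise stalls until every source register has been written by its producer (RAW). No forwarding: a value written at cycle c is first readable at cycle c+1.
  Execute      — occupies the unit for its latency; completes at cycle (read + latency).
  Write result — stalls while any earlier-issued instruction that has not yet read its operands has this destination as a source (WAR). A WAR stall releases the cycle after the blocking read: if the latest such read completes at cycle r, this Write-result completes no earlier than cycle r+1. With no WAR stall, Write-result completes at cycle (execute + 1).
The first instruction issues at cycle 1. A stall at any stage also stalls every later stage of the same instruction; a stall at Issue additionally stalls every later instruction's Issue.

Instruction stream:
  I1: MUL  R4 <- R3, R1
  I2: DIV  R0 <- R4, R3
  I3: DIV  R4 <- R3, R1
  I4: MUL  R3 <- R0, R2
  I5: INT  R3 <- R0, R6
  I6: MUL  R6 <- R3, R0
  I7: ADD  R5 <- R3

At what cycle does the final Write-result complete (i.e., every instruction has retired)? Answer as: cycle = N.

cycle = 35

[1] I1 issues→MUL
[2] I1 reads, I2 issues→DIV
[6] I1 exec-done
[7] I1 writes R4
[8] I2 reads
[16] I2 exec-done
[17] I2 writes R0
[18] I3 issues→DIV
[19] I3 reads, I4 issues→MUL
[20] I4 reads
[24] I4 exec-done
[25] I4 writes R3
[26] I5 issues→INT
[27] I3 exec-done, I5 reads, I6 issues→MUL
[28] I3 writes R4, I5 exec-done, I7 issues→ADD
[29] I5 writes R3
[30] I6 reads, I7 reads
[32] I7 exec-done
[33] I7 writes R5
[34] I6 exec-done
[35] I6 writes R6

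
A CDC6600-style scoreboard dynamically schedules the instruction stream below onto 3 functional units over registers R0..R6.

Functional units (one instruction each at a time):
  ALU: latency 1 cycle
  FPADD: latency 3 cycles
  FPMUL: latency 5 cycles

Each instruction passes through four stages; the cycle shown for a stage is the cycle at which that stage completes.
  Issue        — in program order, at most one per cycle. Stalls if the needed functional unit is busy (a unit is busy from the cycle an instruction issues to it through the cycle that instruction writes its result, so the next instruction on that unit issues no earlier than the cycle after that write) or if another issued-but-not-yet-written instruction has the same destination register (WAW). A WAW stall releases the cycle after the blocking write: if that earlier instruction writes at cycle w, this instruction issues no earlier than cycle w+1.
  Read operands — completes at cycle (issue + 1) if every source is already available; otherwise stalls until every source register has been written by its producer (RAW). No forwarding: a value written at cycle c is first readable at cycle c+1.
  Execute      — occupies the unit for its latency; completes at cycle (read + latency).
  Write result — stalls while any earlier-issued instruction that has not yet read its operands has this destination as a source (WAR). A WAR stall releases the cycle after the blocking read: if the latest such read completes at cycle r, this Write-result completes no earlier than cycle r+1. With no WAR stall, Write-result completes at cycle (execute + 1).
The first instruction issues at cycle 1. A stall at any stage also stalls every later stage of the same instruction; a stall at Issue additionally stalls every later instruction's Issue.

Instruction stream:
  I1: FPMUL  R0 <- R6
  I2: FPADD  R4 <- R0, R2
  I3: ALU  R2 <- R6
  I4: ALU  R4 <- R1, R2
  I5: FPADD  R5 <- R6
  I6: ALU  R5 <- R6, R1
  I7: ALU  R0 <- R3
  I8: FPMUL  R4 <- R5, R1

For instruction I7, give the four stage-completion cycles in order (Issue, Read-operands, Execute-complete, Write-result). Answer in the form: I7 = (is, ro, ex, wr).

t=1  I1 dispatched to FPMUL
t=2  I1 operands ready | I2 dispatched to FPADD
t=3  I3 dispatched to ALU
t=4  I3 operands ready
t=5  I3 complete
t=7  I1 complete
t=8  R0←I1
t=9  I2 operands ready
t=10  R2←I3
t=12  I2 complete
t=13  R4←I2
t=14  I4 dispatched to ALU
t=15  I4 operands ready | I5 dispatched to FPADD
t=16  I4 complete | I5 operands ready
t=17  R4←I4
t=19  I5 complete
t=20  R5←I5
t=21  I6 dispatched to ALU
t=22  I6 operands ready
t=23  I6 complete
t=24  R5←I6
t=25  I7 dispatched to ALU
t=26  I7 operands ready | I8 dispatched to FPMUL
t=27  I7 complete | I8 operands ready
t=28  R0←I7
t=32  I8 complete
t=33  R4←I8

I7 = (25, 26, 27, 28)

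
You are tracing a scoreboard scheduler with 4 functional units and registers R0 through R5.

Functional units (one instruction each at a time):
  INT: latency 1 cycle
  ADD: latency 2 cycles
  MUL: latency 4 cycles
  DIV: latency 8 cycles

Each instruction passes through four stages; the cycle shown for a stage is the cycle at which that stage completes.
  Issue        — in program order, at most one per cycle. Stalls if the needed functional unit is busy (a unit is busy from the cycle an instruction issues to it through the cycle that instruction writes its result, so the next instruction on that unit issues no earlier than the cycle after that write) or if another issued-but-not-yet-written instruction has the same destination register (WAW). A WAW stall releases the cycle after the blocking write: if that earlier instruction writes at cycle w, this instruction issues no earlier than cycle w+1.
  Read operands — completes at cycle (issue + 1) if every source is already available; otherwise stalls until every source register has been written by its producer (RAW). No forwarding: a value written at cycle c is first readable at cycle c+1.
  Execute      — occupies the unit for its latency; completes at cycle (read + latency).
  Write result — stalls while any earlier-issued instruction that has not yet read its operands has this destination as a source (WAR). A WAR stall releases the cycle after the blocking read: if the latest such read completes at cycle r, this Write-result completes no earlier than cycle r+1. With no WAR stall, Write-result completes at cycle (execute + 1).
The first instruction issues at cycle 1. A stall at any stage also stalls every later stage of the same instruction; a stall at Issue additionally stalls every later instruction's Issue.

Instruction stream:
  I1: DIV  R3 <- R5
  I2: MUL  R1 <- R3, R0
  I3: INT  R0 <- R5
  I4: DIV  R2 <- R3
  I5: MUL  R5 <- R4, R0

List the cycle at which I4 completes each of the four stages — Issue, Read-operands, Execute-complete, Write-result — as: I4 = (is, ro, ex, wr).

I4 = (12, 13, 21, 22)

cycle 1: I1 issues→DIV
cycle 2: I1 reads, I2 issues→MUL
cycle 3: I3 issues→INT
cycle 4: I3 reads
cycle 5: I3 exec-done
cycle 10: I1 exec-done
cycle 11: I1 writes R3
cycle 12: I2 reads, I4 issues→DIV
cycle 13: I3 writes R0, I4 reads
cycle 16: I2 exec-done
cycle 17: I2 writes R1
cycle 18: I5 issues→MUL
cycle 19: I5 reads
cycle 21: I4 exec-done
cycle 22: I4 writes R2
cycle 23: I5 exec-done
cycle 24: I5 writes R5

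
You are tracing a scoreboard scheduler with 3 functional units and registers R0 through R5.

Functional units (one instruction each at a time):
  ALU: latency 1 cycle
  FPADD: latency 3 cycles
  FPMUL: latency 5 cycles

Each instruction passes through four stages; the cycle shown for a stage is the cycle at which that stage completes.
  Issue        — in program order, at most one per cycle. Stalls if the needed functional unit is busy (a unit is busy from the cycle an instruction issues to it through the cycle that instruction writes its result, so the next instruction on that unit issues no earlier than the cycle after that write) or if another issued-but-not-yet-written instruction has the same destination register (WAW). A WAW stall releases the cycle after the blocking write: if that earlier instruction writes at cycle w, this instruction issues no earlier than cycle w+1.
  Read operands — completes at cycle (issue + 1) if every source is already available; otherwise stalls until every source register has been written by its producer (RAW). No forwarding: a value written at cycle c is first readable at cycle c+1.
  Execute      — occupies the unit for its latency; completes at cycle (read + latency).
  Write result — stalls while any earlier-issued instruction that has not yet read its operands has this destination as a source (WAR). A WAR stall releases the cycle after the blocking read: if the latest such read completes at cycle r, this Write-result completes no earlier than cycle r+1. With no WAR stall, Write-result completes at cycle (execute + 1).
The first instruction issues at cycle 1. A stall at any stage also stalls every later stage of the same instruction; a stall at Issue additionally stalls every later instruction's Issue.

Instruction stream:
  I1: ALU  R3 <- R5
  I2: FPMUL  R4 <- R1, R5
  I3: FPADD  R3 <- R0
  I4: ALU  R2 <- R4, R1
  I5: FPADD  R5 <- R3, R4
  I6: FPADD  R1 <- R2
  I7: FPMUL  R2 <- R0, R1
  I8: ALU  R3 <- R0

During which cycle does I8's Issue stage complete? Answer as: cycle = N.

I1 -> (1, 2, 3, 4)
I2 -> (2, 3, 8, 9)
I3 -> (5, 6, 9, 10)  // WAW R3: wait I1 write@4
I4 -> (6, 10, 11, 12)  // RAW R4: wait I2 write@9
I5 -> (11, 12, 15, 16)  // struct: FPADD busy until I3 writes@10
I6 -> (17, 18, 21, 22)  // struct: FPADD busy until I5 writes@16
I7 -> (18, 23, 28, 29)  // RAW R1: wait I6 write@22
I8 -> (19, 20, 21, 22)

cycle = 19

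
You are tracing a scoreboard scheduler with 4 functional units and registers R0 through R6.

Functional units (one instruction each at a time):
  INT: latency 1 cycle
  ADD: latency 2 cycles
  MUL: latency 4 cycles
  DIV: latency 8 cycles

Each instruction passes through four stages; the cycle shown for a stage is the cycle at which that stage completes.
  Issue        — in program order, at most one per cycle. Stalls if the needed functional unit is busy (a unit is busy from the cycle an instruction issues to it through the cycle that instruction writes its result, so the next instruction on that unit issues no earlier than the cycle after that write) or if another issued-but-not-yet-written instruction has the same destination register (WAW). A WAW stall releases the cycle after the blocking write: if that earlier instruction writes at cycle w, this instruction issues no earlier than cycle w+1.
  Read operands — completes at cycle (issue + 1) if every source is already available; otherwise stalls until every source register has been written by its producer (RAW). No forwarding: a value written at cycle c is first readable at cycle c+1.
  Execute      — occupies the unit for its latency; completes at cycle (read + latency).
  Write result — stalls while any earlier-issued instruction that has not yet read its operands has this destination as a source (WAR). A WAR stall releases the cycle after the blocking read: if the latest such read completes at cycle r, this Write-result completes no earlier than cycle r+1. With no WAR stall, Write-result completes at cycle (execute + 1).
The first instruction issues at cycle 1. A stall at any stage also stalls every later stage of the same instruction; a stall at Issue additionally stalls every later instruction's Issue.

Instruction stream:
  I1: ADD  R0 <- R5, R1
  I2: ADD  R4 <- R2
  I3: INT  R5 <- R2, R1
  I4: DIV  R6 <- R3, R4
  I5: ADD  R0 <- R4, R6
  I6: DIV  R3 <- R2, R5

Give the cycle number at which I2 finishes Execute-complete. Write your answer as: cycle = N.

cycle = 9

I1  is:1  ro:2  ex:4  wr:5
I2  is:6  ro:7  ex:9  wr:10  — struct: ADD busy until I1 writes@5
I3  is:7  ro:8  ex:9  wr:10
I4  is:8  ro:11  ex:19  wr:20  — RAW R4: wait I2 write@10
I5  is:11  ro:21  ex:23  wr:24  — struct: ADD busy until I2 writes@10, RAW R6: wait I4 write@20
I6  is:21  ro:22  ex:30  wr:31  — struct: DIV busy until I4 writes@20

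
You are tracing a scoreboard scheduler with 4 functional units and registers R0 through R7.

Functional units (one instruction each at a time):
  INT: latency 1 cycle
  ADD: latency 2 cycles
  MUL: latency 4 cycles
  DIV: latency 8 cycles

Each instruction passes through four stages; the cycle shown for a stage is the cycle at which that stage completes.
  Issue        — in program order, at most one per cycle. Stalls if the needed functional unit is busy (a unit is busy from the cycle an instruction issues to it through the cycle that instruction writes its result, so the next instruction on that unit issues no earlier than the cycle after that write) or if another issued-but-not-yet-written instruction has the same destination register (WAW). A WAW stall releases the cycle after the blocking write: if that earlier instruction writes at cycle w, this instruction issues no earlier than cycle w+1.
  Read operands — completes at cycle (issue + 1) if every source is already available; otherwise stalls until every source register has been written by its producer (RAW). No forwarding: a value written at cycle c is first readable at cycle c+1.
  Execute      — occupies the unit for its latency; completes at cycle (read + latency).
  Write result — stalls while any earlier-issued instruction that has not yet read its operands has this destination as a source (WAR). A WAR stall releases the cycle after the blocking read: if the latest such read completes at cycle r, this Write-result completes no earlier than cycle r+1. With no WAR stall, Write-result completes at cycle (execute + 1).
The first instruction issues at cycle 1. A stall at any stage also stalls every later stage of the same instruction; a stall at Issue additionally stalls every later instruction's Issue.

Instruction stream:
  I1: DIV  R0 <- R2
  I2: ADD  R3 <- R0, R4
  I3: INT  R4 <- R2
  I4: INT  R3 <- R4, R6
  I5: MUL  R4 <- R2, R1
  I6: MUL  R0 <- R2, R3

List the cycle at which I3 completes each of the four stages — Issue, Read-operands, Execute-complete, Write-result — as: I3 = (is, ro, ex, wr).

I3 = (3, 4, 5, 13)

c1: I1 dispatched to DIV
c2: I1 operands ready; I2 dispatched to ADD
c3: I3 dispatched to INT
c4: I3 operands ready
c5: I3 complete
c10: I1 complete
c11: R0←I1
c12: I2 operands ready
c13: R4←I3
c14: I2 complete
c15: R3←I2
c16: I4 dispatched to INT
c17: I4 operands ready; I5 dispatched to MUL
c18: I4 complete; I5 operands ready
c19: R3←I4
c22: I5 complete
c23: R4←I5
c24: I6 dispatched to MUL
c25: I6 operands ready
c29: I6 complete
c30: R0←I6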